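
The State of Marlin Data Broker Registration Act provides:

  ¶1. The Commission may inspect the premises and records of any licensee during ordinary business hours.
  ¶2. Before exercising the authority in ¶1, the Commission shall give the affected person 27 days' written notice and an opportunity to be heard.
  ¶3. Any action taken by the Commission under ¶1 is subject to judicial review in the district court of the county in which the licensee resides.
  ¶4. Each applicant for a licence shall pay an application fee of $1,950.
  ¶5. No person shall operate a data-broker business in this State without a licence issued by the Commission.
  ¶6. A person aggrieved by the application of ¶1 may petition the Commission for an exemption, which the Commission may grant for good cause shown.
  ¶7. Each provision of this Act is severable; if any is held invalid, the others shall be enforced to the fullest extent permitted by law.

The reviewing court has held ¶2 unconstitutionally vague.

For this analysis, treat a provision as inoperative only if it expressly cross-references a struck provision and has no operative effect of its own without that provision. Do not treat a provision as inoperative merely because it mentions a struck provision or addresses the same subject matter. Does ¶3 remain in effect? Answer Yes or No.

Yes

¶2 is struck. No other provision's operative terms depend on ¶2. Under the severability clause in ¶7, the remaining provisions continue in force. The provisions still in force are ¶1, ¶3, ¶4, ¶5, ¶6, and ¶7. ¶3 is among the surviving provisions, so the answer is yes.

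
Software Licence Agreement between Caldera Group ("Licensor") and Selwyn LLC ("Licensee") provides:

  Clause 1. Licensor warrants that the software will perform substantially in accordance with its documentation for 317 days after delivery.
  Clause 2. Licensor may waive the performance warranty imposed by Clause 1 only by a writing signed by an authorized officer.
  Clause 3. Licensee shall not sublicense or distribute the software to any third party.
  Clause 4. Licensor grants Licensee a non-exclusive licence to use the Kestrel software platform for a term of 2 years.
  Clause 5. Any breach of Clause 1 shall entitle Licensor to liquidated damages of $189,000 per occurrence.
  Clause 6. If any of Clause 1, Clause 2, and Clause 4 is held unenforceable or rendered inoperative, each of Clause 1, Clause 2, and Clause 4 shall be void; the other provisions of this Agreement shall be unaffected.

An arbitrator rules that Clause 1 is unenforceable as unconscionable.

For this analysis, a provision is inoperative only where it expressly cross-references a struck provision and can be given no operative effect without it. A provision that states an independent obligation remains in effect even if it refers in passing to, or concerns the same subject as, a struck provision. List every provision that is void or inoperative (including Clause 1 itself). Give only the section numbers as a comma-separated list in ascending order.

Clause 1 is struck. Clause 2 has no operative effect of its own apart from Clause 1 and is therefore inoperative. Clause 5 does nothing except set the liquidated-damages amount by reference to Clause 1; with Clause 1 gone it has no independent effect and is inoperative. Clause 6 declares Clause 1, Clause 2, and Clause 4 mutually dependent; since one of them has fallen, all of them are of no effect. That brings down Clause 4 as well. The remainder continues in force under Clause 6. That leaves Clause 3 and Clause 6 in effect.

1, 2, 4, 5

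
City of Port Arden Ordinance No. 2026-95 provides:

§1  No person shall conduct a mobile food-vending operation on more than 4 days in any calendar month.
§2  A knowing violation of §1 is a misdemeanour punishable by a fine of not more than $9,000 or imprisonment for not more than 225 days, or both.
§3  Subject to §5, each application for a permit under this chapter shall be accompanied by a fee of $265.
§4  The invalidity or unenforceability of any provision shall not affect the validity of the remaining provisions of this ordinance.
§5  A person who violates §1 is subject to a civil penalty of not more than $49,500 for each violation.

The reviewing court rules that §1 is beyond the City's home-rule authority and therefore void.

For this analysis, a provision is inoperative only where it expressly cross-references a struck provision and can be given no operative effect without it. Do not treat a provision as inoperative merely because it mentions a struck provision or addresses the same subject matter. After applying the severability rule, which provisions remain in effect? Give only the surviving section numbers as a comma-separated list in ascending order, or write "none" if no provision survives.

§1 is struck. The only function of §2 is the criminal penalty for violating §1, so it cannot stand once §1 is removed. §5 merely fixes the civil penalty for violating §1; with §1 gone it has nothing to operate on and falls away. Although §3 refers to §5, its operative terms do not depend on §5, so it remains in effect. §4 is a severability clause and preserves every provision that can still be given independent effect. §3 and §4 remain in effect.

3, 4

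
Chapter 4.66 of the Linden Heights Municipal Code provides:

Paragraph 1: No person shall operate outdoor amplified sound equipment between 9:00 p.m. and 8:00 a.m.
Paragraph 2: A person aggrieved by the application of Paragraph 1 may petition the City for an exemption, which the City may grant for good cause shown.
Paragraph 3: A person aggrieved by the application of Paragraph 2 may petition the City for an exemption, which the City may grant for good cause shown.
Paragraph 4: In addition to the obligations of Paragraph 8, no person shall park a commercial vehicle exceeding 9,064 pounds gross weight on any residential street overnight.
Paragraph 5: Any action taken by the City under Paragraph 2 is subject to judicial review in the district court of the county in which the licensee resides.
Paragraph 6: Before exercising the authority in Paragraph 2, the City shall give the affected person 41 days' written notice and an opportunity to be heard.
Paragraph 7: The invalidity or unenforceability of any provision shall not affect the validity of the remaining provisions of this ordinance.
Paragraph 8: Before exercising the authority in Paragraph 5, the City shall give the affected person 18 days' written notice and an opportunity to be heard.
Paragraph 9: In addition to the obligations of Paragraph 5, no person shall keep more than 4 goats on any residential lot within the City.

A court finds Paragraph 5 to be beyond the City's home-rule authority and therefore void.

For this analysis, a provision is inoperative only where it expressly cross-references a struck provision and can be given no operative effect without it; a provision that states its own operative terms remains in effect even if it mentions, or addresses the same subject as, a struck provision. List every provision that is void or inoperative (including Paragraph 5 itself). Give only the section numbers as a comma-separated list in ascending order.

Paragraph 5 is struck. The only function of Paragraph 8 is the notice-and-hearing requirement for Paragraph 5, so it cannot stand once Paragraph 5 is removed. Although Paragraph 9 refers to Paragraph 5, its operative terms do not depend on Paragraph 5, so it remains in effect. Although Paragraph 4 refers to Paragraph 8, its operative terms do not depend on Paragraph 8, so it remains in effect. Under the severability clause in Paragraph 7, the remaining provisions continue in force. Paragraph 1, Paragraph 2, Paragraph 3, Paragraph 4, Paragraph 6, Paragraph 7, and Paragraph 9 remain in effect.

5, 8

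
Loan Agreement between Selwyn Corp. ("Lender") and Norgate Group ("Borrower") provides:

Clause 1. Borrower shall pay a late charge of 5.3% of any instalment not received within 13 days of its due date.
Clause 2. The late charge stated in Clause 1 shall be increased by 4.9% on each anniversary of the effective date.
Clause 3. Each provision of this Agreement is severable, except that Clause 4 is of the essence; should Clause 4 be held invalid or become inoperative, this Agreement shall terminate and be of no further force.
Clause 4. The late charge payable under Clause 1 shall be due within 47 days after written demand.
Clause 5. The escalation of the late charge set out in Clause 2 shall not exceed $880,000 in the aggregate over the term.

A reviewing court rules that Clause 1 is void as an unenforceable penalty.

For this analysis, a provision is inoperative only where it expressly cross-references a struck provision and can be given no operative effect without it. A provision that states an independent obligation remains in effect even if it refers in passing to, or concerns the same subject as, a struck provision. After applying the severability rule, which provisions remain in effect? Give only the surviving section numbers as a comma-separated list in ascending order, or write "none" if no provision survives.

Clause 1 is struck. Clause 2 has no operative effect of its own apart from Clause 1 and is therefore inoperative. Clause 4 has no operative effect of its own apart from Clause 1 and is therefore inoperative. The whole of Clause 5 is the aggregate cap on the escalation of the late charge, defined by reference to Clause 2, so Clause 5 cannot stand once Clause 2 is removed. Clause 3 makes Clause 4 an essential term, and Clause 4 has been rendered inoperative by the cascade; under Clause 3, the entire Agreement is therefore void. No provision of the Agreement survives.

none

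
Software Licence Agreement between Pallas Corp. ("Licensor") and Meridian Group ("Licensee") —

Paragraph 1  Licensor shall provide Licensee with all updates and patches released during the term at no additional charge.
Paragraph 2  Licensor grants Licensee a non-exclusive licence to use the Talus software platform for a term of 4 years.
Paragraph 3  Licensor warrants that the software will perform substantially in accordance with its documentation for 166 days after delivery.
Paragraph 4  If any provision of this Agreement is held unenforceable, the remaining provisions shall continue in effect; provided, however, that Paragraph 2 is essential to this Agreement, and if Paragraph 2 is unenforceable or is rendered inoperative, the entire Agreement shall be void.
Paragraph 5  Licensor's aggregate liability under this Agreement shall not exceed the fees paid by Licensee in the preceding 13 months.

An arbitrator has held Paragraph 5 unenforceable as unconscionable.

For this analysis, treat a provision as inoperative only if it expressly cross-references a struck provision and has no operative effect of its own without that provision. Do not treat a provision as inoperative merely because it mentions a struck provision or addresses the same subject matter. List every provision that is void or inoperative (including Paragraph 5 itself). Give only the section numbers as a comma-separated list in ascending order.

Paragraph 5 is struck. Nothing else in the Agreement is defined by reference to Paragraph 5. Paragraph 4 makes Paragraph 2 an essential term, but Paragraph 2 is unaffected, so the severability proviso in Paragraph 4 preserves the remaining provisions. That leaves Paragraph 1, Paragraph 2, Paragraph 3, and Paragraph 4 in effect.

5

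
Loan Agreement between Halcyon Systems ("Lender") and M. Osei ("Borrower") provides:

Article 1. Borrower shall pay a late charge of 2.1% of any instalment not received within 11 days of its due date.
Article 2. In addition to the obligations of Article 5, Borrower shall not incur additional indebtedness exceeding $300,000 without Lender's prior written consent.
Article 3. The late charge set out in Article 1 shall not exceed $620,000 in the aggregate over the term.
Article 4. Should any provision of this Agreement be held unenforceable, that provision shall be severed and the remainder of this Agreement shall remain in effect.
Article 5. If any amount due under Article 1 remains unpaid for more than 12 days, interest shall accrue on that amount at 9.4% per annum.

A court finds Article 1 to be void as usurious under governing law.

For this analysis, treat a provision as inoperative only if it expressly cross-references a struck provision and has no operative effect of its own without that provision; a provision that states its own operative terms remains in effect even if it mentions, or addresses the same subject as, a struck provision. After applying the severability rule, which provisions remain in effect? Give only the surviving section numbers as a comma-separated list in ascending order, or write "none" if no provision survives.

Article 1 is struck. Article 3 operates only by reference to Article 1, so it falls with Article 1. The whole of Article 5 is the default interest on the late charge, defined by reference to Article 1, so Article 5 cannot stand once Article 1 is removed. Although Article 2 refers to Article 5, its operative terms do not depend on Article 5, so it remains in effect. Under the severability clause in Article 4, the remaining provisions continue in force. Article 2 and Article 4 remain in effect.

2, 4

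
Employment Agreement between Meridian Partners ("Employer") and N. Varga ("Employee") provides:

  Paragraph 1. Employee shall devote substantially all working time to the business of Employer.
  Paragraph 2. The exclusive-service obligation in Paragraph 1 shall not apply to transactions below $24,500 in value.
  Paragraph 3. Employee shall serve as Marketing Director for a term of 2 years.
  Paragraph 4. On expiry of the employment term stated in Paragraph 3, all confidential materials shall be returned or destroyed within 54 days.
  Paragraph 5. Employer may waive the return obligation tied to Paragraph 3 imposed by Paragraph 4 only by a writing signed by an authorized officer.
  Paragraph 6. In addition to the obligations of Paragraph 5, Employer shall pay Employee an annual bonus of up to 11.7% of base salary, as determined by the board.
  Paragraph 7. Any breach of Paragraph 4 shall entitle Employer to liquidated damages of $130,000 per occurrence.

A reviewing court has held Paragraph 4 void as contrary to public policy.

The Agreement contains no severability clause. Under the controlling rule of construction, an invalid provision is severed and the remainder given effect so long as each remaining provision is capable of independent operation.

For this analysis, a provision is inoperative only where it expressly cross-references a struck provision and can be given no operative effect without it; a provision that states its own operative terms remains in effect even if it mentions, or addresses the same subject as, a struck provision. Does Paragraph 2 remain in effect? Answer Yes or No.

Yes

Paragraph 4 is struck. Paragraph 5 merely fixes the waiver condition for Paragraph 4; with Paragraph 4 gone it has nothing to operate on and falls away. Paragraph 7 has no operative effect of its own apart from Paragraph 4 and is therefore inoperative. Paragraph 6 mentions Paragraph 5 but its own obligation stands independently of Paragraph 5, so Paragraph 6 is not affected. With no severability clause, the stated default rule severs what cannot stand and enforces each remaining provision that can operate on its own. Paragraph 1, Paragraph 2, Paragraph 3, and Paragraph 6 remain in effect. Paragraph 2 is among the surviving provisions, so the answer is yes.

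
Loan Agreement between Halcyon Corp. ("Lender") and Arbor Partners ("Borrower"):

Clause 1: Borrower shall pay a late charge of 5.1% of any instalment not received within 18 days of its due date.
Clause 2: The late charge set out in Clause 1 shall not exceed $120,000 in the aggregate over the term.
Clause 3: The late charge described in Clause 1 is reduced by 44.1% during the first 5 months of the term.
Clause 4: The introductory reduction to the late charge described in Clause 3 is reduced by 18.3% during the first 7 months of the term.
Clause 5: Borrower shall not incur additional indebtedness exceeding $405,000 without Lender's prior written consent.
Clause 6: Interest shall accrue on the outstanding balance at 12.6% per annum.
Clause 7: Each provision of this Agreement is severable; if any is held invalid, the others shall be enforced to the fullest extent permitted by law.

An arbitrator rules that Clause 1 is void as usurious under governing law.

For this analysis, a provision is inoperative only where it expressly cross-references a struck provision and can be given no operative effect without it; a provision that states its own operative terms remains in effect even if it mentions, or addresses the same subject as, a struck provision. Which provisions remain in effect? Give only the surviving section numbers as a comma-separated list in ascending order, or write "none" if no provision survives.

Clause 1 is struck. Clause 2 operates only by reference to Clause 1, so it falls with Clause 1. The whole of Clause 3 is the introductory reduction to the late charge, defined by reference to Clause 1, so Clause 3 cannot stand once Clause 1 is removed. The whole of Clause 4 is the introductory reduction to the introductory reduction to the late charge, defined by reference to Clause 3, so Clause 4 cannot stand once Clause 3 is removed. Under the severability clause in Clause 7, the remaining provisions continue in force. The provisions still in force are Clause 5, Clause 6, and Clause 7.

5, 6, 7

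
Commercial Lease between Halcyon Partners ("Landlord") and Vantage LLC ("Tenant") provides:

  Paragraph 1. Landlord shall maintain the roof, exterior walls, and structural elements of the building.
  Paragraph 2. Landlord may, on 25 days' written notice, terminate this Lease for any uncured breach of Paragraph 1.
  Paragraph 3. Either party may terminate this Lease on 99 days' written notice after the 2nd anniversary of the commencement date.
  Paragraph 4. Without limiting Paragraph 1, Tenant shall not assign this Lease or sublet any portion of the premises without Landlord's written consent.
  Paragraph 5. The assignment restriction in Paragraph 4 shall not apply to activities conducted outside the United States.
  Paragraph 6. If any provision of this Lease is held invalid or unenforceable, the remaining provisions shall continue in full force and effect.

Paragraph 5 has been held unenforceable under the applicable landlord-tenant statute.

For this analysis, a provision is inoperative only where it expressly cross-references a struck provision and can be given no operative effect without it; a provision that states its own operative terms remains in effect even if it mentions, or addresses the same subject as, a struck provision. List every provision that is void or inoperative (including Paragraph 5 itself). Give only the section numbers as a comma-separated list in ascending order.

Paragraph 5 is struck. Nothing else in the Lease is defined by reference to Paragraph 5. Under the severability clause in Paragraph 6, the remaining provisions continue in force. Paragraph 1, Paragraph 2, Paragraph 3, Paragraph 4, and Paragraph 6 remain in effect.

5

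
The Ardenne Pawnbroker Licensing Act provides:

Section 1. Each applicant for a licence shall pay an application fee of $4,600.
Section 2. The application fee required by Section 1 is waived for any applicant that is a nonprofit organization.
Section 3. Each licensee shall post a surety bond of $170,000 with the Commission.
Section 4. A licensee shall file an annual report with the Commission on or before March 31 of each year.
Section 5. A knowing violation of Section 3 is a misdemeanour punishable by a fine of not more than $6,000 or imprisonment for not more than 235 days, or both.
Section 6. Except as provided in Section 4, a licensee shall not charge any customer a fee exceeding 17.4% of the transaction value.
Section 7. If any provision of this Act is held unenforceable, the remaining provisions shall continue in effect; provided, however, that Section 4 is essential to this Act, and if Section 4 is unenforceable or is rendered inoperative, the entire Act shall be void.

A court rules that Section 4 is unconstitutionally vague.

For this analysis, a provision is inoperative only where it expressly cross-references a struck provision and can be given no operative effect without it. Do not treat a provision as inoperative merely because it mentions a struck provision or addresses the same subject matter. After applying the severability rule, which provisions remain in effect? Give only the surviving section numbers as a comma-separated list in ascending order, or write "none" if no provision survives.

none

Section 4 is struck. Nothing else in the Act is defined by reference to Section 4. Section 7 makes Section 4 an essential term, and Section 4 is the provision held invalid; under Section 7, the entire Act is therefore void. No provision of the Act survives.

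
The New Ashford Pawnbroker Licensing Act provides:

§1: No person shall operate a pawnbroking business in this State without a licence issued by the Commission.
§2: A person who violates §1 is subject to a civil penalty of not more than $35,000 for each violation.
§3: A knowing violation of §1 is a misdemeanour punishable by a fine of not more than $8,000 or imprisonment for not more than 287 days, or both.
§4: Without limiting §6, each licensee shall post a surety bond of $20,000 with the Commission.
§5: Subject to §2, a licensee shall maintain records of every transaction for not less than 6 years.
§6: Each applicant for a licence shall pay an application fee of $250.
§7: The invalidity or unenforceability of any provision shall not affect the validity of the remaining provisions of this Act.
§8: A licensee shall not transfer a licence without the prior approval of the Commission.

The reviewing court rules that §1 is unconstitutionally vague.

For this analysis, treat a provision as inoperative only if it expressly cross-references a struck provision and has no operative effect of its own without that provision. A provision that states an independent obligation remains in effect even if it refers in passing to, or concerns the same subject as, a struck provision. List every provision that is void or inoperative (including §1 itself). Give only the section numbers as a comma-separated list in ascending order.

1, 2, 3

§1 is struck. §2 has no operative effect of its own apart from §1 and is therefore inoperative. §3 has no operative effect of its own apart from §1 and is therefore inoperative. §5 mentions §2 but its own obligation stands independently of §2, so §5 is not affected. §7 is a severability clause and preserves every provision that can still be given independent effect. That leaves §4, §5, §6, §7, and §8 in effect.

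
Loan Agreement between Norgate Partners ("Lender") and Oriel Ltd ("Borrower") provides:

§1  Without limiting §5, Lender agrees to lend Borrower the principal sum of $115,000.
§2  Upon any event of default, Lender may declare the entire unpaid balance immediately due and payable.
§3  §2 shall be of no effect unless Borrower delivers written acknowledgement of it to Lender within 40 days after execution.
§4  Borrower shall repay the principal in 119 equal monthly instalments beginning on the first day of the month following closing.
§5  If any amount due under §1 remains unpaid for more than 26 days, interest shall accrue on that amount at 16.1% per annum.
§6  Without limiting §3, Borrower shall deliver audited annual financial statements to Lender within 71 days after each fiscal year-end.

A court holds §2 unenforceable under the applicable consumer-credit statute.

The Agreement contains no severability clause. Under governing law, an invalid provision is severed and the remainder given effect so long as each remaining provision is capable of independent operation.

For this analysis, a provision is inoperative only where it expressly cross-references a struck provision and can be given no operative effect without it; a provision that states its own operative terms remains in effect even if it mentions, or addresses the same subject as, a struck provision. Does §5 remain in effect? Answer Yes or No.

Yes

§2 is struck. The only function of §3 is the acknowledgement condition for §2, so it cannot stand once §2 is removed. §6 mentions §3 but its own obligation stands independently of §3, so §6 is not affected. With no severability clause, the stated default rule severs what cannot stand and enforces each remaining provision that can operate on its own. §1, §4, §5, and §6 remain in effect. §5 is among the surviving provisions, so the answer is yes.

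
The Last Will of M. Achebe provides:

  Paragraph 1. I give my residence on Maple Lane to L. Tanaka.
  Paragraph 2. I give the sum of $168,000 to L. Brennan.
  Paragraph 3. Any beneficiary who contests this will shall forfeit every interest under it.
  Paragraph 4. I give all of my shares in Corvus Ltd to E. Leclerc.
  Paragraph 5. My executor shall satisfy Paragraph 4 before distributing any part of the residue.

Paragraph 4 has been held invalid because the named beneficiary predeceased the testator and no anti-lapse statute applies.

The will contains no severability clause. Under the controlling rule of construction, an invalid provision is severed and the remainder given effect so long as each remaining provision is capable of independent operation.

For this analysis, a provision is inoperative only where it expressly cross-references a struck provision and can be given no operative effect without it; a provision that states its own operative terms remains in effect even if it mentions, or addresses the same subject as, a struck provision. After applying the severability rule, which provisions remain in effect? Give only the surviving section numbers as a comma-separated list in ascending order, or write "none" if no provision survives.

1, 2, 3

Paragraph 4 is struck. Paragraph 5 has no operative effect of its own apart from Paragraph 4 and is therefore inoperative. With no severability clause, the stated default rule severs what cannot stand and enforces each remaining provision that can operate on its own. That leaves Paragraph 1, Paragraph 2, and Paragraph 3 in effect.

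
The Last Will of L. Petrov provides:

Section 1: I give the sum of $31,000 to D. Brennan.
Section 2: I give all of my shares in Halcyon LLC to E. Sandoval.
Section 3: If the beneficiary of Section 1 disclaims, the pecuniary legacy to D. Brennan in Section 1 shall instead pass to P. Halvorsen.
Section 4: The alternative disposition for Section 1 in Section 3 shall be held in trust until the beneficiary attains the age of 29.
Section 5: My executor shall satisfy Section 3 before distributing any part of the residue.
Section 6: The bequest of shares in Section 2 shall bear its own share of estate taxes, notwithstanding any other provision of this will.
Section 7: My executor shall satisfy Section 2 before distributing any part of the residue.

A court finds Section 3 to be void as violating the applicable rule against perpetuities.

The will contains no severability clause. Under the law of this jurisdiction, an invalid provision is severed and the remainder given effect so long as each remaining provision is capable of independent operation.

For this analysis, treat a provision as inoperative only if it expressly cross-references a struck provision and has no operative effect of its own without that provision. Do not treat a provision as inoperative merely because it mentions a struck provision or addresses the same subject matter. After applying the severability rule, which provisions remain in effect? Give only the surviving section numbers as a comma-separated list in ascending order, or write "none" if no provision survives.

1, 2, 6, 7

Section 3 is struck. Section 4 merely fixes the trust for Section 3; with Section 3 gone it has nothing to operate on and falls away. Section 5 merely fixes the priority direction for Section 3; with Section 3 gone it has nothing to operate on and falls away. Under the stated default rule, only provisions that cannot operate independently fall away; the rest are enforced. The provisions still in force are Section 1, Section 2, Section 6, and Section 7.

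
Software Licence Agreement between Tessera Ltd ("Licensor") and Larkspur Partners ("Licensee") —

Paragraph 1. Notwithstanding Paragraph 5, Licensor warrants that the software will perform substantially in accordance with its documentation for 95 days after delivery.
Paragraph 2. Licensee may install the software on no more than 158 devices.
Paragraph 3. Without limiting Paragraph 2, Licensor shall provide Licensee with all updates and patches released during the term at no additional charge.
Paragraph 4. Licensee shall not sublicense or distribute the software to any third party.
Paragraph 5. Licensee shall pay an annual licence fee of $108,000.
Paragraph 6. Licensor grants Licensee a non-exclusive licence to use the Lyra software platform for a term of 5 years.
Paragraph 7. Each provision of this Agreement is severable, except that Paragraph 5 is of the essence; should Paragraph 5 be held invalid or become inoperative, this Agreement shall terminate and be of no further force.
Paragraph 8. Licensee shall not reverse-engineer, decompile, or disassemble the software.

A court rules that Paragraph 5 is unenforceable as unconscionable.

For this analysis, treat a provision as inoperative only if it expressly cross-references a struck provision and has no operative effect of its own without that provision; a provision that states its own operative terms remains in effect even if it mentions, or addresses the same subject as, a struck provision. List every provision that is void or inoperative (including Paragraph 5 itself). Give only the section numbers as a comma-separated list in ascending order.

Paragraph 5 is struck. Nothing else in the Agreement is defined by reference to Paragraph 5. Paragraph 7 makes Paragraph 5 an essential term, and Paragraph 5 is the provision held invalid; under Paragraph 7, the entire Agreement is therefore void. No provision of the Agreement survives.

1, 2, 3, 4, 5, 6, 7, 8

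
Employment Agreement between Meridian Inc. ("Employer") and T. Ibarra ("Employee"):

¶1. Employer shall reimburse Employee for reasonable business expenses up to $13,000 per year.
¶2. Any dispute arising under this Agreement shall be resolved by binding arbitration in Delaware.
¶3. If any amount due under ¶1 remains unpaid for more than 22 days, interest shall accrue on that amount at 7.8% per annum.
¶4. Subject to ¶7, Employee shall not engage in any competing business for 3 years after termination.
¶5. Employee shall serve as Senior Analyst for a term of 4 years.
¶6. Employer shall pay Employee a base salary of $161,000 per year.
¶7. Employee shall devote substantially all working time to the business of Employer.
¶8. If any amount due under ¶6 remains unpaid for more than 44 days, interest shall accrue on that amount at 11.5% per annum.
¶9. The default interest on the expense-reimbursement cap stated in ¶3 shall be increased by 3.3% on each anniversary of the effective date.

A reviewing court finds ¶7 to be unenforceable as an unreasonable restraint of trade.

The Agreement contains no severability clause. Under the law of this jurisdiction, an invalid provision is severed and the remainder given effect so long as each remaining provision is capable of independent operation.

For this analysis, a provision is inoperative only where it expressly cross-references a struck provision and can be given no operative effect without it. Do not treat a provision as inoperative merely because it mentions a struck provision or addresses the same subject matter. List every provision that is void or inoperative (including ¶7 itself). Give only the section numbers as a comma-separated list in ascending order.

7

¶7 is struck. Although ¶4 refers to ¶7, its operative terms do not depend on ¶7, so it remains in effect. Nothing else in the Agreement is defined by reference to ¶7. With no severability clause, the stated default rule severs what cannot stand and enforces each remaining provision that can operate on its own. The provisions still in force are ¶1, ¶2, ¶3, ¶4, ¶5, ¶6, ¶8, and ¶9.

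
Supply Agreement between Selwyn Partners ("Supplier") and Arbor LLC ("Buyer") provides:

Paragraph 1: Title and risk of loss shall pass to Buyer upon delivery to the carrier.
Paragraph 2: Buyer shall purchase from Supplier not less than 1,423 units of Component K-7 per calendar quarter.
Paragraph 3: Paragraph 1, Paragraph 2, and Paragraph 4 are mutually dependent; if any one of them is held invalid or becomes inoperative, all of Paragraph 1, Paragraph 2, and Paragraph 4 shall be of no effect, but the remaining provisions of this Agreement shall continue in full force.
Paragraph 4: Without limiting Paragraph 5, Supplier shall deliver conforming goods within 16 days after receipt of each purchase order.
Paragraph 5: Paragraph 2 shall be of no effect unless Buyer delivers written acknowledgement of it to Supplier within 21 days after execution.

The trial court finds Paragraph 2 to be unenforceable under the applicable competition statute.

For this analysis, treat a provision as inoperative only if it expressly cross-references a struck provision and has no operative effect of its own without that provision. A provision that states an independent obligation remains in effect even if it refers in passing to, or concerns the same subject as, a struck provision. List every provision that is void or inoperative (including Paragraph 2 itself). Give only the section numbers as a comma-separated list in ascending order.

1, 2, 4, 5

Paragraph 2 is struck. Paragraph 5 operates only by reference to Paragraph 2, so it falls with Paragraph 2. Paragraph 3 declares Paragraph 1, Paragraph 2, and Paragraph 4 mutually dependent; since one of them has fallen, all of them are of no effect. That brings down Paragraph 1 and Paragraph 4 as well. The remainder continues in force under Paragraph 3. Only Paragraph 3 remains in effect.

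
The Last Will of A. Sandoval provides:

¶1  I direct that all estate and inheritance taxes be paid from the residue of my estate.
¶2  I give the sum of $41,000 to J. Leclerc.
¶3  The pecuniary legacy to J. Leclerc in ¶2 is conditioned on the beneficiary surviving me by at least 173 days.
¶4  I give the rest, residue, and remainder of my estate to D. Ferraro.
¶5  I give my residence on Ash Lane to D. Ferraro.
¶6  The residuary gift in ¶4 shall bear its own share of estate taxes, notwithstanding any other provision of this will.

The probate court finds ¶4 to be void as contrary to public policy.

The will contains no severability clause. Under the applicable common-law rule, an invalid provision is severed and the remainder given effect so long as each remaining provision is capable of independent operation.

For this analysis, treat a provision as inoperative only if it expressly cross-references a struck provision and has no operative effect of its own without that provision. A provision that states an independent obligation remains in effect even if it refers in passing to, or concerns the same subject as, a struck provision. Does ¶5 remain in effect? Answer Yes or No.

¶4 is struck. ¶6 has no operative effect of its own apart from ¶4 and is therefore inoperative. With no severability clause, the stated default rule severs what cannot stand and enforces each remaining provision that can operate on its own. The provisions still in force are ¶1, ¶2, ¶3, and ¶5. ¶5 is among the surviving provisions, so the answer is yes.

Yes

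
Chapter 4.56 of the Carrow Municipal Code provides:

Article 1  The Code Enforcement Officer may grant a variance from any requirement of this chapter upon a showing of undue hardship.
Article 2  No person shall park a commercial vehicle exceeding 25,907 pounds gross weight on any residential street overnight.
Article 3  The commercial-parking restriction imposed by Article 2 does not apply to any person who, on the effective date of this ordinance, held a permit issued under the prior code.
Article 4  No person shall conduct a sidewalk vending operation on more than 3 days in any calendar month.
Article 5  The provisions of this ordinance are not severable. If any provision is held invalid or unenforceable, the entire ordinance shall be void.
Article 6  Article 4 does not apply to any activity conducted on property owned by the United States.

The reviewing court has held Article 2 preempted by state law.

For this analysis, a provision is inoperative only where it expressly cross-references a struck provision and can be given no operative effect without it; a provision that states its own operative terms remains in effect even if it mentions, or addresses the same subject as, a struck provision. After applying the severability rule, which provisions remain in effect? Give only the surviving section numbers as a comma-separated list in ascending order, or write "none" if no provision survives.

none

Article 2 is struck. Article 3 merely fixes the grandfather exemption from Article 2; with Article 2 gone it has nothing to operate on and falls away. Article 5 provides that the ordinance is not severable, so the invalidity of any one provision voids the entire ordinance. No provision of the ordinance survives.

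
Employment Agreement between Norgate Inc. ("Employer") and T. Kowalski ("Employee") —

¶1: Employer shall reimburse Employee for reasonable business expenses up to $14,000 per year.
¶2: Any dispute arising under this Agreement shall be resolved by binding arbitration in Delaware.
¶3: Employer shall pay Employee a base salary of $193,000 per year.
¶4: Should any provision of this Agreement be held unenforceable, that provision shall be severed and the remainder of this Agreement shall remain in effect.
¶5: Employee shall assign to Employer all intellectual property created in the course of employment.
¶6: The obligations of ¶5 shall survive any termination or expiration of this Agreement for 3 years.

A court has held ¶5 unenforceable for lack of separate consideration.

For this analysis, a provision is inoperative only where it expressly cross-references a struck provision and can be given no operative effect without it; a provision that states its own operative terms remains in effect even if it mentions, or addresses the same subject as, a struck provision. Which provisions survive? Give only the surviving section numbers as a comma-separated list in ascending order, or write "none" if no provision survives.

1, 2, 3, 4

¶5 is struck. The only function of ¶6 is the survival period for ¶5, so it cannot stand once ¶5 is removed. ¶4 is a severability clause and preserves every provision that can still be given independent effect. ¶1, ¶2, ¶3, and ¶4 remain in effect.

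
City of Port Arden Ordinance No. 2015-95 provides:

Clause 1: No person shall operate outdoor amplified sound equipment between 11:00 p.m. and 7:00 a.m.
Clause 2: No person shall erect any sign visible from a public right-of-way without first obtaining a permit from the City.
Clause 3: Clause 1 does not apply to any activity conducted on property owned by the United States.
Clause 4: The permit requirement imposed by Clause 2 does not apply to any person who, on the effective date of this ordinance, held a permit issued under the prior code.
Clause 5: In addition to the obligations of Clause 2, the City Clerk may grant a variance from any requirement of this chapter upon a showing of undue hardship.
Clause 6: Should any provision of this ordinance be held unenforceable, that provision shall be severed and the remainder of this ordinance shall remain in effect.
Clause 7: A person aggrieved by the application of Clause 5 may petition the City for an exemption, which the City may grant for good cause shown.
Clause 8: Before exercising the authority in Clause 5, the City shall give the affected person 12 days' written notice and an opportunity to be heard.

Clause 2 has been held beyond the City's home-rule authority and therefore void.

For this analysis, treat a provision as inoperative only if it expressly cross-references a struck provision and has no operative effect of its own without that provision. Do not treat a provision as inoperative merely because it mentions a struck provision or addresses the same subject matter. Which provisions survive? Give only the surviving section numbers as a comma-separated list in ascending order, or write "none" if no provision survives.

1, 3, 5, 6, 7, 8

Clause 2 is struck. Clause 4 merely fixes the grandfather exemption from Clause 2; with Clause 2 gone it has nothing to operate on and falls away. Although Clause 5 refers to Clause 2, its operative terms do not depend on Clause 2, so it remains in effect. Under the severability clause in Clause 6, the remaining provisions continue in force. That leaves Clause 1, Clause 3, Clause 5, Clause 6, Clause 7, and Clause 8 in effect.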